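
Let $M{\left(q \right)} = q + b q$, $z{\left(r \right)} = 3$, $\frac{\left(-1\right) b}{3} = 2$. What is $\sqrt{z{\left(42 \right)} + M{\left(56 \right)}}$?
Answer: $i \sqrt{277} \approx 16.643 i$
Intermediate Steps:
$b = -6$ ($b = \left(-3\right) 2 = -6$)
$M{\left(q \right)} = - 5 q$ ($M{\left(q \right)} = q - 6 q = - 5 q$)
$\sqrt{z{\left(42 \right)} + M{\left(56 \right)}} = \sqrt{3 - 280} = \sqrt{-277} = i \sqrt{277}$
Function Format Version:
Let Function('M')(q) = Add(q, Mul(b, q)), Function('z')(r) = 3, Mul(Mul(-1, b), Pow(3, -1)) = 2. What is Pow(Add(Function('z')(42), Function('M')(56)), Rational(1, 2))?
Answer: Mul(I, Pow(277, Rational(1, 2))) ≈ Mul(16.643, I)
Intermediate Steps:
b = -6 (b = Mul(-3, 2) = -6)
Function('M')(q) = Mul(-5, q) (Function('M')(q) = Add(q, Mul(-6, q)) = Mul(-5, q))
Pow(Add(Function('z')(42), Function('M')(56)), Rational(1, 2)) = Pow(Add(3, Mul(-5, 56)), Rational(1, 2)) = Pow(Add(3, -280), Rational(1, 2)) = Pow(-277, Rational(1, 2)) = Mul(I, Pow(277, Rational(1, 2)))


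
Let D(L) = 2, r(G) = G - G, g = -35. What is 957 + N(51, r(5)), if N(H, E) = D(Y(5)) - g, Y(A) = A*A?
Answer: 994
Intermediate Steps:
r(G) = 0
Y(A) = A²
N(H, E) = 37 (N(H, E) = 2 - 1*(-35) = 2 + 35 = 37)
957 + N(51, r(5)) = 957 + 37 = 994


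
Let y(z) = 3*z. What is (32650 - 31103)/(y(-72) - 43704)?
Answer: -1547/43920 ≈ -0.035223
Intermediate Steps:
(32650 - 31103)/(y(-72) - 43704) = (32650 - 31103)/(3*(-72) - 43704) = 1547/(-216 - 43704) = 1547/(-43920) = 1547*(-1/43920) = -1547/43920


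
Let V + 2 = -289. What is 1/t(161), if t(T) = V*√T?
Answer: -√161/46851 ≈ -0.00027083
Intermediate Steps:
V = -291 (V = -2 - 289 = -291)
t(T) = -291*√T
1/t(161) = 1/(-291*√161) = -√161/46851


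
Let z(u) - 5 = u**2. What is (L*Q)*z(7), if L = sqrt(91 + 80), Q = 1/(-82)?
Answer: -81*sqrt(19)/41 ≈ -8.6115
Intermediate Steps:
z(u) = 5 + u**2
Q = -1/82 ≈ -0.012195
L = 3*sqrt(19) (L = sqrt(171) = 3*sqrt(19) ≈ 13.077)
(L*Q)*z(7) = ((3*sqrt(19))*(-1/82))*(5 + 7**2) = (-3*sqrt(19)/82)*(5 + 49) = -3*sqrt(19)/82*54 = -81*sqrt(19)/41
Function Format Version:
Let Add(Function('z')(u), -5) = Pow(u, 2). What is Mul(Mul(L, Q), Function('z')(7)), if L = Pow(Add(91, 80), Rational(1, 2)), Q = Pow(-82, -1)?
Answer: Mul(Rational(-81, 41), Pow(19, Rational(1, 2))) ≈ -8.6115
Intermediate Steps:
Function('z')(u) = Add(5, Pow(u, 2))
Q = Rational(-1, 82) ≈ -0.012195
L = Mul(3, Pow(19, Rational(1, 2))) (L = Pow(171, Rational(1, 2)) = Mul(3, Pow(19, Rational(1, 2))) ≈ 13.077)
Mul(Mul(L, Q), Function('z')(7)) = Mul(Mul(Mul(3, Pow(19, Rational(1, 2))), Rational(-1, 82)), Add(5, Pow(7, 2))) = Mul(Mul(Rational(-3, 82), Pow(19, Rational(1, 2))), Add(5, 49)) = Mul(Mul(Rational(-3, 82), Pow(19, Rational(1, 2))), 54) = Mul(Rational(-81, 41), Pow(19, Rational(1, 2)))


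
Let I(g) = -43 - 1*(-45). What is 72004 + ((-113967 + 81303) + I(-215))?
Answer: 39342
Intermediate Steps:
I(g) = 2 (I(g) = -43 + 45 = 2)
72004 + ((-113967 + 81303) + I(-215)) = 72004 + ((-113967 + 81303) + 2) = 72004 + (-32664 + 2) = 72004 - 32662 = 39342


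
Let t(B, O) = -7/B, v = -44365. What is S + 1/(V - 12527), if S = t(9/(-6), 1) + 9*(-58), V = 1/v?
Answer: -95837800623/185253452 ≈ -517.33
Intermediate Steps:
V = -1/44365 (V = 1/(-44365) = -1/44365 ≈ -2.2540e-5)
S = -1552/3 (S = -7/(9/(-6)) + 9*(-58) = -7/(9*(-⅙)) - 522 = -7/(-3/2) - 522 = -7*(-⅔) - 522 = 14/3 - 522 = -1552/3 ≈ -517.33)
S + 1/(V - 12527) = -1552/3 + 1/(-1/44365 - 12527) = -1552/3 + 1/(-555760356/44365) = -1552/3 - 44365/555760356 = -95837800623/185253452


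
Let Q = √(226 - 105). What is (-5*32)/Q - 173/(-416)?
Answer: -64657/4576 ≈ -14.130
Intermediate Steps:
Q = 11 (Q = √121 = 11)
(-5*32)/Q - 173/(-416) = -5*32/11 - 173/(-416) = -160*1/11 - 173*(-1/416) = -160/11 + 173/416 = -64657/4576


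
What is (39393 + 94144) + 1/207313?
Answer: 27683956082/207313 ≈ 1.3354e+5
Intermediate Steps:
(39393 + 94144) + 1/207313 = 133537 + 1/207313 = 27683956082/207313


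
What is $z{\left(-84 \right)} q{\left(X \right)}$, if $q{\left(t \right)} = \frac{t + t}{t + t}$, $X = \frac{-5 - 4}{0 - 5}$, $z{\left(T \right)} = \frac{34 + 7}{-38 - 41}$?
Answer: $- \frac{41}{79} \approx -0.51899$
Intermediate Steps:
$z{\left(T \right)} = - \frac{41}{79}$ ($z{\left(T \right)} = \frac{41}{-79} = 41 \left(- \frac{1}{79}\right) = - \frac{41}{79}$)
$X = \frac{9}{5}$ ($X = - \frac{9}{-5} = \left(-9\right) \left(- \frac{1}{5}\right) = \frac{9}{5} \approx 1.8$)
$q{\left(t \right)} = 1$ ($q{\left(t \right)} = \frac{2 t}{2 t} = 2 t \frac{1}{2 t} = 1$)
$z{\left(-84 \right)} q{\left(X \right)} = \left(- \frac{41}{79}\right) 1 = - \frac{41}{79}$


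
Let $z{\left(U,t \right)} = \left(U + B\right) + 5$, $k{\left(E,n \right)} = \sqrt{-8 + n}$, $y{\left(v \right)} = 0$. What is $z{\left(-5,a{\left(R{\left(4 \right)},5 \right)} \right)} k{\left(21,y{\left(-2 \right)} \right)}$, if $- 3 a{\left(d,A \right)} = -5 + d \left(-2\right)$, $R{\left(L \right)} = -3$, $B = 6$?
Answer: $12 i \sqrt{2} \approx 16.971 i$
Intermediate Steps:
$a{\left(d,A \right)} = \frac{5}{3} + \frac{2 d}{3}$ ($a{\left(d,A \right)} = - \frac{-5 + d \left(-2\right)}{3} = - \frac{-5 - 2 d}{3} = \frac{5}{3} + \frac{2 d}{3}$)
$z{\left(U,t \right)} = 11 + U$ ($z{\left(U,t \right)} = \left(U + 6\right) + 5 = \left(6 + U\right) + 5 = 11 + U$)
$z{\left(-5,a{\left(R{\left(4 \right)},5 \right)} \right)} k{\left(21,y{\left(-2 \right)} \right)} = \left(11 - 5\right) \sqrt{-8 + 0} = 6 \sqrt{-8} = 6 \cdot 2 i \sqrt{2} = 12 i \sqrt{2}$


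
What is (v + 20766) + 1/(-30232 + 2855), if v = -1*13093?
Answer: 210063720/27377 ≈ 7673.0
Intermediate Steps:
v = -13093
(v + 20766) + 1/(-30232 + 2855) = (-13093 + 20766) + 1/(-30232 + 2855) = 7673 + 1/(-27377) = 7673 - 1/27377 = 210063720/27377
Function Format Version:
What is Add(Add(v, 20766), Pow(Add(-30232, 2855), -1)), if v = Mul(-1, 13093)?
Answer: Rational(210063720, 27377) ≈ 7673.0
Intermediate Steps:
v = -13093
Add(Add(v, 20766), Pow(Add(-30232, 2855), -1)) = Add(Add(-13093, 20766), Pow(Add(-30232, 2855), -1)) = Add(7673, Pow(-27377, -1)) = Add(7673, Rational(-1, 27377)) = Rational(210063720, 27377)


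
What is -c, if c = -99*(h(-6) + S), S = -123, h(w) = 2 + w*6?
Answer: -15543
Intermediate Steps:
h(w) = 2 + 6*w
c = 15543 (c = -99*((2 + 6*(-6)) - 123) = -99*((2 - 36) - 123) = -99*(-34 - 123) = -99*(-157) = 15543)
-c = -1*15543 = -15543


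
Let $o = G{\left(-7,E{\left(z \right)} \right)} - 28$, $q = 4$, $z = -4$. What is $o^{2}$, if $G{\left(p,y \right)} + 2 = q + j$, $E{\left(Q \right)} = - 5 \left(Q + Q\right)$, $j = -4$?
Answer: $900$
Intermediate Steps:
$E{\left(Q \right)} = - 10 Q$ ($E{\left(Q \right)} = - 5 \cdot 2 Q = - 10 Q$)
$G{\left(p,y \right)} = -2$ ($G{\left(p,y \right)} = -2 + \left(4 - 4\right) = -2 + 0 = -2$)
$o = -30$ ($o = -2 - 28 = -30$)
$o^{2} = \left(-30\right)^{2} = 900$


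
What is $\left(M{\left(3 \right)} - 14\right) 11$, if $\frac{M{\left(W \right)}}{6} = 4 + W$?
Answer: $308$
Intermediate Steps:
$M{\left(W \right)} = 24 + 6 W$ ($M{\left(W \right)} = 6 \left(4 + W\right) = 24 + 6 W$)
$\left(M{\left(3 \right)} - 14\right) 11 = \left(\left(24 + 6 \cdot 3\right) - 14\right) 11 = \left(\left(24 + 18\right) - 14\right) 11 = \left(42 - 14\right) 11 = 28 \cdot 11 = 308$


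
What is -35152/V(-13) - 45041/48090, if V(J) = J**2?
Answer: -10047761/48090 ≈ -208.94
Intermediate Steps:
-35152/V(-13) - 45041/48090 = -35152/((-13)**2) - 45041/48090 = -35152/169 - 45041*1/48090 = -35152*1/169 - 45041/48090 = -208 - 45041/48090 = -10047761/48090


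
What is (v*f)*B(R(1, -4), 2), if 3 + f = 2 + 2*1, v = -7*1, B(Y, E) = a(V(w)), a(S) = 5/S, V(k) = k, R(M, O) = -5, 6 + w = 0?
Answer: 35/6 ≈ 5.8333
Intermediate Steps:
w = -6 (w = -6 + 0 = -6)
B(Y, E) = -5/6 (B(Y, E) = 5/(-6) = 5*(-1/6) = -5/6)
v = -7
f = 1 (f = -3 + (2 + 2*1) = -3 + (2 + 2) = -3 + 4 = 1)
(v*f)*B(R(1, -4), 2) = -7*1*(-5/6) = -7*(-5/6) = 35/6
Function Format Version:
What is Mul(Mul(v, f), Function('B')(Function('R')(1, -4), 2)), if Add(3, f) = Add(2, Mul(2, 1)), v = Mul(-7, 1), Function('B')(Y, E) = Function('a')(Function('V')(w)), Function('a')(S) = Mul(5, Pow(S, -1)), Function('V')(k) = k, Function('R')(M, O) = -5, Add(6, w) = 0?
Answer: Rational(35, 6) ≈ 5.8333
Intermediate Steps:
w = -6 (w = Add(-6, 0) = -6)
Function('B')(Y, E) = Rational(-5, 6) (Function('B')(Y, E) = Mul(5, Pow(-6, -1)) = Mul(5, Rational(-1, 6)) = Rational(-5, 6))
v = -7
f = 1 (f = Add(-3, Add(2, Mul(2, 1))) = Add(-3, Add(2, 2)) = Add(-3, 4) = 1)
Mul(Mul(v, f), Function('B')(Function('R')(1, -4), 2)) = Mul(Mul(-7, 1), Rational(-5, 6)) = Mul(-7, Rational(-5, 6)) = Rational(35, 6)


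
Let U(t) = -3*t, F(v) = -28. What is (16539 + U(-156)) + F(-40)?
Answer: 16979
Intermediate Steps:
(16539 + U(-156)) + F(-40) = (16539 - 3*(-156)) - 28 = (16539 + 468) - 28 = 17007 - 28 = 16979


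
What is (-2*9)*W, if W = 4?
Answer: -72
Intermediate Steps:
(-2*9)*W = -2*9*4 = -18*4 = -72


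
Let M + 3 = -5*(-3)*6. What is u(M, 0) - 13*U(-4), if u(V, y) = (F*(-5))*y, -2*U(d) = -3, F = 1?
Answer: -39/2 ≈ -19.500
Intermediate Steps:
U(d) = 3/2 (U(d) = -1/2*(-3) = 3/2)
M = 87 (M = -3 - 5*(-3)*6 = -3 + 15*6 = -3 + 90 = 87)
u(V, y) = -5*y (u(V, y) = (1*(-5))*y = -5*y)
u(M, 0) - 13*U(-4) = -5*0 - 13*3/2 = 0 - 39/2 = -39/2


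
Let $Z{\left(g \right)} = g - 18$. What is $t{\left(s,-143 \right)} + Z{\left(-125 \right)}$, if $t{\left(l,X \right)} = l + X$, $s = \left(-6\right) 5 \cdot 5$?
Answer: $-436$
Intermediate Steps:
$s = -150$ ($s = \left(-30\right) 5 = -150$)
$t{\left(l,X \right)} = X + l$
$Z{\left(g \right)} = -18 + g$ ($Z{\left(g \right)} = g - 18 = -18 + g$)
$t{\left(s,-143 \right)} + Z{\left(-125 \right)} = \left(-143 - 150\right) - 143 = -293 - 143 = -436$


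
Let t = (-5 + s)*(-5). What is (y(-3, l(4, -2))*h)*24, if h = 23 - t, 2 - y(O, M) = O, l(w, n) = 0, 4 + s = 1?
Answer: -2040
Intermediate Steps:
s = -3 (s = -4 + 1 = -3)
t = 40 (t = (-5 - 3)*(-5) = -8*(-5) = 40)
y(O, M) = 2 - O
h = -17 (h = 23 - 1*40 = 23 - 40 = -17)
(y(-3, l(4, -2))*h)*24 = ((2 - 1*(-3))*(-17))*24 = ((2 + 3)*(-17))*24 = (5*(-17))*24 = -85*24 = -2040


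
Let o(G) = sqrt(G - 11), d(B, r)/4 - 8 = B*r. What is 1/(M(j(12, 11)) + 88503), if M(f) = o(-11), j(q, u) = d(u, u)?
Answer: 88503/7832781031 - I*sqrt(22)/7832781031 ≈ 1.1299e-5 - 5.9882e-10*I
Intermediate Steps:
d(B, r) = 32 + 4*B*r (d(B, r) = 32 + 4*(B*r) = 32 + 4*B*r)
j(q, u) = 32 + 4*u**2 (j(q, u) = 32 + 4*u*u = 32 + 4*u**2)
o(G) = sqrt(-11 + G)
M(f) = I*sqrt(22) (M(f) = sqrt(-11 - 11) = sqrt(-22) = I*sqrt(22))
1/(M(j(12, 11)) + 88503) = 1/(I*sqrt(22) + 88503) = 1/(88503 + I*sqrt(22))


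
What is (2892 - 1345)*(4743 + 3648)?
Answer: 12980877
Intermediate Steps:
(2892 - 1345)*(4743 + 3648) = 1547*8391 = 12980877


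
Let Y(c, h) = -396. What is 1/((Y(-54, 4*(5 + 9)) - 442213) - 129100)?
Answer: -1/571709 ≈ -1.7491e-6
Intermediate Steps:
1/((Y(-54, 4*(5 + 9)) - 442213) - 129100) = 1/((-396 - 442213) - 129100) = 1/(-442609 - 129100) = 1/(-571709) = -1/571709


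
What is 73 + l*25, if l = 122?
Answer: 3123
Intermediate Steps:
73 + l*25 = 73 + 122*25 = 73 + 3050 = 3123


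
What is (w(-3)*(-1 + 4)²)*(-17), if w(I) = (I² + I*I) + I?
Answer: -2295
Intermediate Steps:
w(I) = I + 2*I² (w(I) = (I² + I²) + I = 2*I² + I = I + 2*I²)
(w(-3)*(-1 + 4)²)*(-17) = ((-3*(1 + 2*(-3)))*(-1 + 4)²)*(-17) = (-3*(1 - 6)*3²)*(-17) = (-3*(-5)*9)*(-17) = (15*9)*(-17) = 135*(-17) = -2295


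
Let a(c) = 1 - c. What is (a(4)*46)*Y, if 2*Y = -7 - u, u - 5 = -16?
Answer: -276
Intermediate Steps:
u = -11 (u = 5 - 16 = -11)
Y = 2 (Y = (-7 - 1*(-11))/2 = (-7 + 11)/2 = (1/2)*4 = 2)
(a(4)*46)*Y = ((1 - 1*4)*46)*2 = ((1 - 4)*46)*2 = -3*46*2 = -138*2 = -276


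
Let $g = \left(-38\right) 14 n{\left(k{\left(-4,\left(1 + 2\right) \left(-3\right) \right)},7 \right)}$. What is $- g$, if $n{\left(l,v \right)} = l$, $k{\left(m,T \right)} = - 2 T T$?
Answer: $-86184$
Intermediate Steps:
$k{\left(m,T \right)} = - 2 T^{2}$
$g = 86184$ ($g = \left(-38\right) 14 \left(- 2 \left(\left(1 + 2\right) \left(-3\right)\right)^{2}\right) = - 532 \left(- 2 \left(3 \left(-3\right)\right)^{2}\right) = - 532 \left(- 2 \left(-9\right)^{2}\right) = - 532 \left(\left(-2\right) 81\right) = \left(-532\right) \left(-162\right) = 86184$)
$- g = \left(-1\right) 86184 = -86184$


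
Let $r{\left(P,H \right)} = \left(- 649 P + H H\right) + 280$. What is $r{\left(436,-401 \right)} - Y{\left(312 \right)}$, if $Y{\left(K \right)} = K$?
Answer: $-122195$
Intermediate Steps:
$r{\left(P,H \right)} = 280 + H^{2} - 649 P$ ($r{\left(P,H \right)} = \left(- 649 P + H^{2}\right) + 280 = \left(H^{2} - 649 P\right) + 280 = 280 + H^{2} - 649 P$)
$r{\left(436,-401 \right)} - Y{\left(312 \right)} = \left(280 + \left(-401\right)^{2} - 282964\right) - 312 = \left(280 + 160801 - 282964\right) - 312 = -121883 - 312 = -122195$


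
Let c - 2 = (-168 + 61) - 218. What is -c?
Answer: 323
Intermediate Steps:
c = -323 (c = 2 + ((-168 + 61) - 218) = 2 + (-107 - 218) = 2 - 325 = -323)
-c = -1*(-323) = 323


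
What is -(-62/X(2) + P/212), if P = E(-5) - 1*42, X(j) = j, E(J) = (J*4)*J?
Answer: 3257/106 ≈ 30.726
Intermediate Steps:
E(J) = 4*J² (E(J) = (4*J)*J = 4*J²)
P = 58 (P = 4*(-5)² - 1*42 = 4*25 - 42 = 100 - 42 = 58)
-(-62/X(2) + P/212) = -(-62/2 + 58/212) = -(-62*½ + 58*(1/212)) = -(-31 + 29/106) = -1*(-3257/106) = 3257/106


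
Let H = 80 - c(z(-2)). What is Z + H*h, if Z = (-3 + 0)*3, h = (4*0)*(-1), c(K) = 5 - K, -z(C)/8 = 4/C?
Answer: -9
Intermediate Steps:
z(C) = -32/C
h = 0 (h = 0*(-1) = 0)
H = 91 (H = 80 - (5 - (-32)/(-2)) = 80 - (5 - (-32)*(-1)/2) = 80 - (5 - 1*16) = 80 - (5 - 16) = 80 - 1*(-11) = 80 + 11 = 91)
Z = -9 (Z = -3*3 = -9)
Z + H*h = -9 + 91*0 = -9 + 0 = -9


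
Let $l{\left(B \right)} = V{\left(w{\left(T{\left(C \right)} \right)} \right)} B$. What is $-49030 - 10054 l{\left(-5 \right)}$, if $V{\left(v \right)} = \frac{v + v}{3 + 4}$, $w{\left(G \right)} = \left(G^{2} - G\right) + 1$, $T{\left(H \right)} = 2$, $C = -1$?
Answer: $- \frac{41590}{7} \approx -5941.4$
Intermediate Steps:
$w{\left(G \right)} = 1 + G^{2} - G$
$V{\left(v \right)} = \frac{2 v}{7}$
$l{\left(B \right)} = \frac{6 B}{7}$ ($l{\left(B \right)} = \frac{2 \left(1 + 2^{2} - 2\right)}{7} B = \frac{2 \left(1 + 4 - 2\right)}{7} B = \frac{2}{7} \cdot 3 B = \frac{6 B}{7}$)
$-49030 - 10054 l{\left(-5 \right)} = -49030 - 10054 \cdot \frac{6}{7} \left(-5\right) = -49030 - - \frac{301620}{7} = -49030 + \frac{301620}{7} = - \frac{41590}{7}$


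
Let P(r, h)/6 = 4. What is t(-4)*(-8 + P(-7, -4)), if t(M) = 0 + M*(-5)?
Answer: 320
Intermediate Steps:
P(r, h) = 24 (P(r, h) = 6*4 = 24)
t(M) = -5*M (t(M) = 0 - 5*M = -5*M)
t(-4)*(-8 + P(-7, -4)) = (-5*(-4))*(-8 + 24) = 20*16 = 320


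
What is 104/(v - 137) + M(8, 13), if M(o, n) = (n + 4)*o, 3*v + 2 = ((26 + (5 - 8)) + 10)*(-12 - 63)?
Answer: 49057/361 ≈ 135.89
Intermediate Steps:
v = -2477/3 (v = -⅔ + (((26 + (5 - 8)) + 10)*(-12 - 63))/3 = -⅔ + (((26 - 3) + 10)*(-75))/3 = -⅔ + ((23 + 10)*(-75))/3 = -⅔ + (33*(-75))/3 = -⅔ + (⅓)*(-2475) = -⅔ - 825 = -2477/3 ≈ -825.67)
M(o, n) = o*(4 + n) (M(o, n) = (4 + n)*o = o*(4 + n))
104/(v - 137) + M(8, 13) = 104/(-2477/3 - 137) + 8*(4 + 13) = 104/(-2888/3) + 8*17 = -3/2888*104 + 136 = -39/361 + 136 = 49057/361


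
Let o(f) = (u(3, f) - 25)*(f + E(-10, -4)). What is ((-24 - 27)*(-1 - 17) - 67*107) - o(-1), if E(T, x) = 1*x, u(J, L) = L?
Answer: -6381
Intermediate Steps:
E(T, x) = x
o(f) = (-25 + f)*(-4 + f) (o(f) = (f - 25)*(f - 4) = (-25 + f)*(-4 + f))
((-24 - 27)*(-1 - 17) - 67*107) - o(-1) = ((-24 - 27)*(-1 - 17) - 67*107) - (100 + (-1)² - 29*(-1)) = (-51*(-18) - 7169) - (100 + 1 + 29) = (918 - 7169) - 1*130 = -6251 - 130 = -6381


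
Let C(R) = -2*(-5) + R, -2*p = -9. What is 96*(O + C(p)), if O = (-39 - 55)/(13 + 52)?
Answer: 81456/65 ≈ 1253.2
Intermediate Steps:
p = 9/2 (p = -½*(-9) = 9/2 ≈ 4.5000)
C(R) = 10 + R
O = -94/65 ≈ -1.4462
96*(O + C(p)) = 96*(-94/65 + (10 + 9/2)) = 96*(-94/65 + 29/2) = 96*(1697/130) = 81456/65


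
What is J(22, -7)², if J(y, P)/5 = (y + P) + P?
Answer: 1600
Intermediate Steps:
J(y, P) = 5*y + 10*P (J(y, P) = 5*((y + P) + P) = 5*((P + y) + P) = 5*(y + 2*P) = 5*y + 10*P)
J(22, -7)² = (5*22 + 10*(-7))² = (110 - 70)² = 40² = 1600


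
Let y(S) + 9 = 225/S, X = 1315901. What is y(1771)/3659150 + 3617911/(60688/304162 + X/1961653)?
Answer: 499603835534900091456897662/120186480453833507175 ≈ 4.1569e+6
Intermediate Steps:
y(S) = -9 + 225/S
y(1771)/3659150 + 3617911/(60688/304162 + X/1961653) = (-9 + 225/1771)/3659150 + 3617911/(60688/304162 + 1315901/1961653) = (-9 + 225*(1/1771))*(1/3659150) + 3617911/(60688*(1/304162) + 1315901*(1/1961653)) = (-9 + 225/1771)*(1/3659150) + 3617911/(30344/152081 + 1315901/1961653) = -15714/1771*1/3659150 + 3617911/(259647938613/298330149893) = -7857/3240177325 + 3617911*(298330149893/259647938613) = -7857/3240177325 + 1079331930929533523/259647938613 = 499603835534900091456897662/120186480453833507175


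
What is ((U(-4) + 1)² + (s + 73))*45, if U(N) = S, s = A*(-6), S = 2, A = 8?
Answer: 1530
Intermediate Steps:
s = -48 (s = 8*(-6) = -48)
U(N) = 2
((U(-4) + 1)² + (s + 73))*45 = ((2 + 1)² + (-48 + 73))*45 = (3² + 25)*45 = (9 + 25)*45 = 34*45 = 1530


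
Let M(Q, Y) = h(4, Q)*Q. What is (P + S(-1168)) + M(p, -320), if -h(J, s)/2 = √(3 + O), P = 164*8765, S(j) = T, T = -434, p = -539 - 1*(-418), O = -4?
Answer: 1437026 + 242*I ≈ 1.437e+6 + 242.0*I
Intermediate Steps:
p = -121 (p = -539 + 418 = -121)
S(j) = -434
P = 1437460
h(J, s) = -2*I (h(J, s) = -2*√(3 - 4) = -2*I)
M(Q, Y) = -2*I*Q (M(Q, Y) = (-2*I)*Q = -2*I*Q)
(P + S(-1168)) + M(p, -320) = (1437460 - 434) - 2*I*(-121) = 1437026 + 242*I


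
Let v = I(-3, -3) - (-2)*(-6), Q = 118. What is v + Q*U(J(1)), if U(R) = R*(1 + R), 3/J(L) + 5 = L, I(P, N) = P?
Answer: -297/8 ≈ -37.125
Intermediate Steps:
J(L) = 3/(-5 + L)
v = -15 (v = -3 - (-2)*(-6) = -3 - 1*12 = -3 - 12 = -15)
v + Q*U(J(1)) = -15 + 118*((3/(-5 + 1))*(1 + 3/(-5 + 1))) = -15 + 118*((3/(-4))*(1 + 3/(-4))) = -15 + 118*((3*(-¼))*(1 + 3*(-¼))) = -15 + 118*(-3*(1 - ¾)/4) = -15 + 118*(-¾*¼) = -15 + 118*(-3/16) = -15 - 177/8 = -297/8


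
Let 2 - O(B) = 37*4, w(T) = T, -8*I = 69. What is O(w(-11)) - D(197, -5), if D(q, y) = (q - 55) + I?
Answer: -2235/8 ≈ -279.38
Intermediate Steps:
I = -69/8 (I = -⅛*69 = -69/8 ≈ -8.6250)
O(B) = -146 (O(B) = 2 - 37*4 = 2 - 1*148 = 2 - 148 = -146)
D(q, y) = -509/8 + q (D(q, y) = (q - 55) - 69/8 = (-55 + q) - 69/8 = -509/8 + q)
O(w(-11)) - D(197, -5) = -146 - (-509/8 + 197) = -146 - 1*1067/8 = -146 - 1067/8 = -2235/8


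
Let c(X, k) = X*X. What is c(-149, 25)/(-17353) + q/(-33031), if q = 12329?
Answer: -14138304/8555029 ≈ -1.6526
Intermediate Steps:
c(X, k) = X**2
c(-149, 25)/(-17353) + q/(-33031) = (-149)**2/(-17353) + 12329/(-33031) = 22201*(-1/17353) + 12329*(-1/33031) = -22201/17353 - 12329/33031 = -14138304/8555029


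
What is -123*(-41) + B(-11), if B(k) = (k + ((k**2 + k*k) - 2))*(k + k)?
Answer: 5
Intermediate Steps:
B(k) = 2*k*(-2 + k + 2*k**2) (B(k) = (k + ((k**2 + k**2) - 2))*(2*k) = (k + (2*k**2 - 2))*(2*k) = (k + (-2 + 2*k**2))*(2*k) = (-2 + k + 2*k**2)*(2*k) = 2*k*(-2 + k + 2*k**2))
-123*(-41) + B(-11) = -123*(-41) + 2*(-11)*(-2 - 11 + 2*(-11)**2) = 5043 + 2*(-11)*(-2 - 11 + 2*121) = 5043 + 2*(-11)*(-2 - 11 + 242) = 5043 + 2*(-11)*229 = 5043 - 5038 = 5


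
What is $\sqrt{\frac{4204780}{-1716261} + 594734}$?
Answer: $\frac{\sqrt{1751812599687915234}}{1716261} \approx 771.19$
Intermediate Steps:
$\sqrt{\frac{4204780}{-1716261} + 594734} = \sqrt{4204780 \left(- \frac{1}{1716261}\right) + 594734} = \sqrt{- \frac{4204780}{1716261} + 594734} = \sqrt{\frac{1020714564794}{1716261}} = \frac{\sqrt{1751812599687915234}}{1716261}$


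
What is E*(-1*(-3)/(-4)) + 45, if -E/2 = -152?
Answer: -183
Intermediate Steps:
E = 304 (E = -2*(-152) = 304)
E*(-1*(-3)/(-4)) + 45 = 304*(-1*(-3)/(-4)) + 45 = 304*(3*(-¼)) + 45 = 304*(-¾) + 45 = -228 + 45 = -183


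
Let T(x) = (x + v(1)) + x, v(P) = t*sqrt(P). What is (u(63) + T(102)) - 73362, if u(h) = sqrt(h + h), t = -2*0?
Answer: -73158 + 3*sqrt(14) ≈ -73147.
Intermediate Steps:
t = 0
v(P) = 0 (v(P) = 0*sqrt(P) = 0)
u(h) = sqrt(2)*sqrt(h) (u(h) = sqrt(2*h) = sqrt(2)*sqrt(h))
T(x) = 2*x (T(x) = (x + 0) + x = x + x = 2*x)
(u(63) + T(102)) - 73362 = (sqrt(2)*sqrt(63) + 2*102) - 73362 = (sqrt(2)*(3*sqrt(7)) + 204) - 73362 = (3*sqrt(14) + 204) - 73362 = (204 + 3*sqrt(14)) - 73362 = -73158 + 3*sqrt(14)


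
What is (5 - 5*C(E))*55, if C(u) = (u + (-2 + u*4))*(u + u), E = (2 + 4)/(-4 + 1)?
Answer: -12925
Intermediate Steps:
E = -2 (E = 6/(-3) = 6*(-⅓) = -2)
C(u) = 2*u*(-2 + 5*u) (C(u) = (u + (-2 + 4*u))*(2*u) = (-2 + 5*u)*(2*u) = 2*u*(-2 + 5*u))
(5 - 5*C(E))*55 = (5 - 10*(-2)*(-2 + 5*(-2)))*55 = (5 - 10*(-2)*(-2 - 10))*55 = (5 - 10*(-2)*(-12))*55 = (5 - 5*48)*55 = (5 - 240)*55 = -235*55 = -12925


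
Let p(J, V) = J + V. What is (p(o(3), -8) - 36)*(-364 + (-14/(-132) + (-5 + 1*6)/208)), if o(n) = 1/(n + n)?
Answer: 656904305/41184 ≈ 15950.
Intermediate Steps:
o(n) = 1/(2*n)
(p(o(3), -8) - 36)*(-364 + (-14/(-132) + (-5 + 1*6)/208)) = (((½)/3 - 8) - 36)*(-364 + (-14/(-132) + (-5 + 1*6)/208)) = (((½)*(⅓) - 8) - 36)*(-364 + (-14*(-1/132) + (-5 + 6)*(1/208))) = ((⅙ - 8) - 36)*(-364 + (7/66 + 1*(1/208))) = (-47/6 - 36)*(-364 + (7/66 + 1/208)) = -263*(-364 + 761/6864)/6 = -263/6*(-2497735/6864) = 656904305/41184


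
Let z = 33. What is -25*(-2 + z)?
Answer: -775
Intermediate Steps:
-25*(-2 + z) = -25*(-2 + 33) = -25*31 = -775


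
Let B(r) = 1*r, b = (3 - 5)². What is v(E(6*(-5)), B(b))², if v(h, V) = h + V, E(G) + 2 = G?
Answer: 784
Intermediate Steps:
E(G) = -2 + G
b = 4 (b = (-2)² = 4)
B(r) = r
v(h, V) = V + h
v(E(6*(-5)), B(b))² = (4 + (-2 + 6*(-5)))² = (4 + (-2 - 30))² = (4 - 32)² = (-28)² = 784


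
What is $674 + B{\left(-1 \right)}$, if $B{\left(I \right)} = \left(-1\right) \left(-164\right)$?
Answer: $838$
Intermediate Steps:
$B{\left(I \right)} = 164$
$674 + B{\left(-1 \right)} = 674 + 164 = 838$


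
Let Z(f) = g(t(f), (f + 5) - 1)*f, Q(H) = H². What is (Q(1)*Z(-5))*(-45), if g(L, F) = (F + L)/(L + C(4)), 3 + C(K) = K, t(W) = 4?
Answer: 135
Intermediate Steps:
C(K) = -3 + K
g(L, F) = (F + L)/(1 + L) (g(L, F) = (F + L)/(L + (-3 + 4)) = (F + L)/(L + 1) = (F + L)/(1 + L))
Z(f) = f*(8/5 + f/5) (Z(f) = ((((f + 5) - 1) + 4)/(1 + 4))*f = ((((5 + f) - 1) + 4)/5)*f = (((4 + f) + 4)/5)*f = ((8 + f)/5)*f = (8/5 + f/5)*f = f*(8/5 + f/5))
(Q(1)*Z(-5))*(-45) = (1²*((⅕)*(-5)*(8 - 5)))*(-45) = (1*((⅕)*(-5)*3))*(-45) = (1*(-3))*(-45) = -3*(-45) = 135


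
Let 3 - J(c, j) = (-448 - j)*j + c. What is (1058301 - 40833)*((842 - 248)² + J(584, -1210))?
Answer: 1296534035700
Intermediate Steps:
J(c, j) = 3 - c - j*(-448 - j) (J(c, j) = 3 - ((-448 - j)*j + c) = 3 - (j*(-448 - j) + c) = 3 - (c + j*(-448 - j)) = 3 + (-c - j*(-448 - j)) = 3 - c - j*(-448 - j))
(1058301 - 40833)*((842 - 248)² + J(584, -1210)) = (1058301 - 40833)*((842 - 248)² + (3 + (-1210)² - 1*584 + 448*(-1210))) = 1017468*(594² + (3 + 1464100 - 584 - 542080)) = 1017468*(352836 + 921439) = 1017468*1274275 = 1296534035700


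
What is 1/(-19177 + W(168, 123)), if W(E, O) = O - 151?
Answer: -1/19205 ≈ -5.2070e-5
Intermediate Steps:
W(E, O) = -151 + O
1/(-19177 + W(168, 123)) = 1/(-19177 + (-151 + 123)) = 1/(-19177 - 28) = 1/(-19205) = -1/19205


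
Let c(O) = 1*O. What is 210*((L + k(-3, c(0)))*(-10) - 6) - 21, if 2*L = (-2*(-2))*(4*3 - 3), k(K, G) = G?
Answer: -39081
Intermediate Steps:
c(O) = O
L = 18 (L = ((-2*(-2))*(4*3 - 3))/2 = (4*(12 - 3))/2 = (4*9)/2 = (1/2)*36 = 18)
210*((L + k(-3, c(0)))*(-10) - 6) - 21 = 210*((18 + 0)*(-10) - 6) - 21 = 210*(18*(-10) - 6) - 21 = 210*(-180 - 6) - 21 = 210*(-186) - 21 = -39060 - 21 = -39081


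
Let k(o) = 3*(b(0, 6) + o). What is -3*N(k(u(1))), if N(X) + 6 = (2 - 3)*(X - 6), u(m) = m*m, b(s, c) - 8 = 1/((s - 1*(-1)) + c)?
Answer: 576/7 ≈ 82.286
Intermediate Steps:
b(s, c) = 8 + 1/(1 + c + s) (b(s, c) = 8 + 1/((s - 1*(-1)) + c) = 8 + 1/((s + 1) + c) = 8 + 1/((1 + s) + c) = 8 + 1/(1 + c + s))
u(m) = m²
k(o) = 171/7 + 3*o (k(o) = 3*((9 + 8*6 + 8*0)/(1 + 6 + 0) + o) = 3*((9 + 48 + 0)/7 + o) = 3*((⅐)*57 + o) = 3*(57/7 + o) = 171/7 + 3*o)
N(X) = -X (N(X) = -6 + (2 - 3)*(X - 6) = -6 - (-6 + X) = -6 + (6 - X) = -X)
-3*N(k(u(1))) = -(-3)*(171/7 + 3*1²) = -(-3)*(171/7 + 3*1) = -(-3)*(171/7 + 3) = -(-3)*192/7 = -3*(-192/7) = 576/7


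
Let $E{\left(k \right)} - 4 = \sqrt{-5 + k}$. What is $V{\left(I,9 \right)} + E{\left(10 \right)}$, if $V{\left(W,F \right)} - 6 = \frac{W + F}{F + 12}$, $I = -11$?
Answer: $\frac{208}{21} + \sqrt{5} \approx 12.141$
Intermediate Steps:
$E{\left(k \right)} = 4 + \sqrt{-5 + k}$
$V{\left(W,F \right)} = 6 + \frac{F + W}{12 + F}$ ($V{\left(W,F \right)} = 6 + \frac{W + F}{F + 12} = 6 + \frac{F + W}{12 + F}$)
$V{\left(I,9 \right)} + E{\left(10 \right)} = \frac{72 - 11 + 7 \cdot 9}{12 + 9} + \left(4 + \sqrt{-5 + 10}\right) = \frac{72 - 11 + 63}{21} + \left(4 + \sqrt{5}\right) = \frac{1}{21} \cdot 124 + \left(4 + \sqrt{5}\right) = \frac{124}{21} + \left(4 + \sqrt{5}\right) = \frac{208}{21} + \sqrt{5}$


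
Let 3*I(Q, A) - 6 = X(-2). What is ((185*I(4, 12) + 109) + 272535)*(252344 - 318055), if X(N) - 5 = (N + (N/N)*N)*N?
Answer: -53978103817/3 ≈ -1.7993e+10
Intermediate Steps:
X(N) = 5 + 2*N² (X(N) = 5 + (N + (N/N)*N)*N = 5 + (N + 1*N)*N = 5 + (N + N)*N = 5 + (2*N)*N = 5 + 2*N²)
I(Q, A) = 19/3 (I(Q, A) = 2 + (5 + 2*(-2)²)/3 = 2 + (5 + 2*4)/3 = 2 + (5 + 8)/3 = 2 + (⅓)*13 = 2 + 13/3 = 19/3)
((185*I(4, 12) + 109) + 272535)*(252344 - 318055) = ((185*(19/3) + 109) + 272535)*(252344 - 318055) = ((3515/3 + 109) + 272535)*(-65711) = (3842/3 + 272535)*(-65711) = (821447/3)*(-65711) = -53978103817/3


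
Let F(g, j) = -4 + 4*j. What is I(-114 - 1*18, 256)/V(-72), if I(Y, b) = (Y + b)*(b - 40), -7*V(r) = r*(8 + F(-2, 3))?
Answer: 651/4 ≈ 162.75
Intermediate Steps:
V(r) = -16*r/7 (V(r) = -r*(8 + (-4 + 4*3))/7 = -r*(8 + (-4 + 12))/7 = -r*(8 + 8)/7 = -r*16/7 = -16*r/7)
I(Y, b) = (-40 + b)*(Y + b) (I(Y, b) = (Y + b)*(-40 + b) = (-40 + b)*(Y + b))
I(-114 - 1*18, 256)/V(-72) = (256² - 40*(-114 - 1*18) - 40*256 + (-114 - 1*18)*256)/((-16/7*(-72))) = (65536 - 40*(-114 - 18) - 10240 + (-114 - 18)*256)/(1152/7) = (65536 - 40*(-132) - 10240 - 132*256)*(7/1152) = (65536 + 5280 - 10240 - 33792)*(7/1152) = 26784*(7/1152) = 651/4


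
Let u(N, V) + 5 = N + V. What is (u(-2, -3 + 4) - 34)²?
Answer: 1600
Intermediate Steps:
u(N, V) = -5 + N + V (u(N, V) = -5 + (N + V) = -5 + N + V)
(u(-2, -3 + 4) - 34)² = ((-5 - 2 + (-3 + 4)) - 34)² = ((-5 - 2 + 1) - 34)² = (-6 - 34)² = (-40)² = 1600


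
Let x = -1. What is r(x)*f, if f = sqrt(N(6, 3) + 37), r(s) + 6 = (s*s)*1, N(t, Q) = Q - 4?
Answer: -30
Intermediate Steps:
N(t, Q) = -4 + Q
r(s) = -6 + s**2 (r(s) = -6 + (s*s)*1 = -6 + s**2*1 = -6 + s**2)
f = 6 (f = sqrt((-4 + 3) + 37) = sqrt(-1 + 37) = sqrt(36) = 6)
r(x)*f = (-6 + (-1)**2)*6 = (-6 + 1)*6 = -5*6 = -30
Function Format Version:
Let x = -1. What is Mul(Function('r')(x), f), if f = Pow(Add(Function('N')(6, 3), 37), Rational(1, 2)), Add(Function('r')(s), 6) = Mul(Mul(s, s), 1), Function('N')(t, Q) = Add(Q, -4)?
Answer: -30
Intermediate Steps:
Function('N')(t, Q) = Add(-4, Q)
Function('r')(s) = Add(-6, Pow(s, 2)) (Function('r')(s) = Add(-6, Mul(Mul(s, s), 1)) = Add(-6, Mul(Pow(s, 2), 1)) = Add(-6, Pow(s, 2)))
f = 6 (f = Pow(Add(Add(-4, 3), 37), Rational(1, 2)) = Pow(Add(-1, 37), Rational(1, 2)) = Pow(36, Rational(1, 2)) = 6)
Mul(Function('r')(x), f) = Mul(Add(-6, Pow(-1, 2)), 6) = Mul(Add(-6, 1), 6) = Mul(-5, 6) = -30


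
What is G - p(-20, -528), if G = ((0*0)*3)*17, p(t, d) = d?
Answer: 528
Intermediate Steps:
G = 0 (G = (0*3)*17 = 0*17 = 0)
G - p(-20, -528) = 0 - 1*(-528) = 0 + 528 = 528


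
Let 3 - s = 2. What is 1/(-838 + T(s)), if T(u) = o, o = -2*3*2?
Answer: -1/850 ≈ -0.0011765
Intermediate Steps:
s = 1 (s = 3 - 1*2 = 3 - 2 = 1)
o = -12 (o = -6*2 = -12)
T(u) = -12
1/(-838 + T(s)) = 1/(-838 - 12) = 1/(-850) = -1/850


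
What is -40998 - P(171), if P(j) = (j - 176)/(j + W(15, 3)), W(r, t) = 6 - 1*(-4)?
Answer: -7420633/181 ≈ -40998.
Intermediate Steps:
W(r, t) = 10 (W(r, t) = 6 + 4 = 10)
P(j) = (-176 + j)/(10 + j) (P(j) = (j - 176)/(j + 10) = (-176 + j)/(10 + j))
-40998 - P(171) = -40998 - (-176 + 171)/(10 + 171) = -40998 - (-5)/181 = -40998 - 1*(-5/181) = -40998 + 5/181 = -7420633/181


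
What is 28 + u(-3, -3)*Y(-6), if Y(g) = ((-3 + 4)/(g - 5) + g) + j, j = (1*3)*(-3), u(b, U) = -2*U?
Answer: -688/11 ≈ -62.545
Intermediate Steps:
j = -9 (j = 3*(-3) = -9)
Y(g) = -9 + g + 1/(-5 + g) (Y(g) = ((-3 + 4)/(g - 5) + g) - 9 = (1/(-5 + g) + g) - 9 = (g + 1/(-5 + g)) - 9 = -9 + g + 1/(-5 + g))
28 + u(-3, -3)*Y(-6) = 28 + (-2*(-3))*((46 + (-6)² - 14*(-6))/(-5 - 6)) = 28 + 6*((46 + 36 + 84)/(-11)) = 28 + 6*(-1/11*166) = 28 + 6*(-166/11) = 28 - 996/11 = -688/11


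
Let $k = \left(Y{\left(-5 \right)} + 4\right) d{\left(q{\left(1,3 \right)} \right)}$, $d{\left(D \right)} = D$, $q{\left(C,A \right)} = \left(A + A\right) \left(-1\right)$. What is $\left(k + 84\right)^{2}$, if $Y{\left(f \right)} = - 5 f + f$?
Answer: $3600$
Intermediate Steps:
$q{\left(C,A \right)} = - 2 A$ ($q{\left(C,A \right)} = 2 A \left(-1\right) = - 2 A$)
$Y{\left(f \right)} = - 4 f$
$k = -144$ ($k = \left(\left(-4\right) \left(-5\right) + 4\right) \left(\left(-2\right) 3\right) = \left(20 + 4\right) \left(-6\right) = 24 \left(-6\right) = -144$)
$\left(k + 84\right)^{2} = \left(-144 + 84\right)^{2} = \left(-60\right)^{2} = 3600$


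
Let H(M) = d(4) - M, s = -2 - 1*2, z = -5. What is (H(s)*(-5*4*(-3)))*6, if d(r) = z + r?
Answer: 1080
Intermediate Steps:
d(r) = -5 + r
s = -4 (s = -2 - 2 = -4)
H(M) = -1 - M (H(M) = (-5 + 4) - M = -1 - M)
(H(s)*(-5*4*(-3)))*6 = ((-1 - 1*(-4))*(-5*4*(-3)))*6 = ((-1 + 4)*(-20*(-3)))*6 = (3*60)*6 = 180*6 = 1080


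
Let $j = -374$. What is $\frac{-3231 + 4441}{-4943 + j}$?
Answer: $- \frac{1210}{5317} \approx -0.22757$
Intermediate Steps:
$\frac{-3231 + 4441}{-4943 + j} = \frac{-3231 + 4441}{-4943 - 374} = \frac{1210}{-5317} = 1210 \left(- \frac{1}{5317}\right) = - \frac{1210}{5317}$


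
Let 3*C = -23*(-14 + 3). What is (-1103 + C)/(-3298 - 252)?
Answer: 1528/5325 ≈ 0.28695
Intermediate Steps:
C = 253/3 (C = (-23*(-14 + 3))/3 = (-23*(-11))/3 = (⅓)*253 = 253/3 ≈ 84.333)
(-1103 + C)/(-3298 - 252) = (-1103 + 253/3)/(-3298 - 252) = -3056/3/(-3550) = -3056/3*(-1/3550) = 1528/5325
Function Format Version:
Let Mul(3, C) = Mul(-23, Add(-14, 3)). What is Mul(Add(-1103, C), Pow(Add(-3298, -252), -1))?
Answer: Rational(1528, 5325) ≈ 0.28695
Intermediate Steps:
C = Rational(253, 3) (C = Mul(Rational(1, 3), Mul(-23, Add(-14, 3))) = Mul(Rational(1, 3), Mul(-23, -11)) = Mul(Rational(1, 3), 253) = Rational(253, 3) ≈ 84.333)
Mul(Add(-1103, C), Pow(Add(-3298, -252), -1)) = Mul(Add(-1103, Rational(253, 3)), Pow(Add(-3298, -252), -1)) = Mul(Rational(-3056, 3), Pow(-3550, -1)) = Mul(Rational(-3056, 3), Rational(-1, 3550)) = Rational(1528, 5325)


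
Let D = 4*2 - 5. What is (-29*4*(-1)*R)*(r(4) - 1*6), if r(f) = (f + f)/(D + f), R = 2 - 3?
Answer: 3944/7 ≈ 563.43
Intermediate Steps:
R = -1
D = 3 (D = 8 - 5 = 3)
r(f) = 2*f/(3 + f) (r(f) = (f + f)/(3 + f) = (2*f)/(3 + f) = 2*f/(3 + f))
(-29*4*(-1)*R)*(r(4) - 1*6) = (-29*4*(-1)*(-1))*(2*4/(3 + 4) - 1*6) = (-(-116)*(-1))*(2*4/7 - 6) = (-29*4)*(2*4*(1/7) - 6) = -116*(8/7 - 6) = -116*(-34/7) = 3944/7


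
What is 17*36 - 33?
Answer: 579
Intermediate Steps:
17*36 - 33 = 612 - 33 = 579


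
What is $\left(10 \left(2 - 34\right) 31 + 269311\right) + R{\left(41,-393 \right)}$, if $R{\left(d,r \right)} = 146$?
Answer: $259537$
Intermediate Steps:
$\left(10 \left(2 - 34\right) 31 + 269311\right) + R{\left(41,-393 \right)} = \left(10 \left(2 - 34\right) 31 + 269311\right) + 146 = \left(10 \left(-32\right) 31 + 269311\right) + 146 = \left(\left(-320\right) 31 + 269311\right) + 146 = \left(-9920 + 269311\right) + 146 = 259391 + 146 = 259537$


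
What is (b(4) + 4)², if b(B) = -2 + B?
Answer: 36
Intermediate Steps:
(b(4) + 4)² = ((-2 + 4) + 4)² = (2 + 4)² = 6² = 36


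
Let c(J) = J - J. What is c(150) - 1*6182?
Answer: -6182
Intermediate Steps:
c(J) = 0
c(150) - 1*6182 = 0 - 1*6182 = 0 - 6182 = -6182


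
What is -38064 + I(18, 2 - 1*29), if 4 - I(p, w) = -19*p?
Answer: -37718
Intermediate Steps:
I(p, w) = 4 + 19*p (I(p, w) = 4 - (-19)*p = 4 + 19*p)
-38064 + I(18, 2 - 1*29) = -38064 + (4 + 19*18) = -38064 + (4 + 342) = -38064 + 346 = -37718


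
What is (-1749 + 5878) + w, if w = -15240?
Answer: -11111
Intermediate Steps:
(-1749 + 5878) + w = (-1749 + 5878) - 15240 = 4129 - 15240 = -11111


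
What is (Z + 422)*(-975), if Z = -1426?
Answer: 978900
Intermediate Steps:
(Z + 422)*(-975) = (-1426 + 422)*(-975) = -1004*(-975) = 978900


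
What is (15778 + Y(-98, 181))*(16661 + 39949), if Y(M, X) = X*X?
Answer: 2747792790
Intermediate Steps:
Y(M, X) = X²
(15778 + Y(-98, 181))*(16661 + 39949) = (15778 + 181²)*(16661 + 39949) = (15778 + 32761)*56610 = 48539*56610 = 2747792790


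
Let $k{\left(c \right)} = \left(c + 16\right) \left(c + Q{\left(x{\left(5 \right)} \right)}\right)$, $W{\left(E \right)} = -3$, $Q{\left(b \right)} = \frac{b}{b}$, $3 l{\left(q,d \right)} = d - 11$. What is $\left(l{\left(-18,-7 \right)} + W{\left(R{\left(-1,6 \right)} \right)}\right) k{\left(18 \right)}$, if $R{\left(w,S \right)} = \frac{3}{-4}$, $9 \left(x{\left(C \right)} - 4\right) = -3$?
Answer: $-5814$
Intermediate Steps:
$x{\left(C \right)} = \frac{11}{3}$ ($x{\left(C \right)} = 4 + \frac{1}{9} \left(-3\right) = 4 - \frac{1}{3} = \frac{11}{3}$)
$l{\left(q,d \right)} = - \frac{11}{3} + \frac{d}{3}$ ($l{\left(q,d \right)} = \frac{d - 11}{3} = \frac{-11 + d}{3} = - \frac{11}{3} + \frac{d}{3}$)
$Q{\left(b \right)} = 1$
$R{\left(w,S \right)} = - \frac{3}{4}$ ($R{\left(w,S \right)} = 3 \left(- \frac{1}{4}\right) = - \frac{3}{4}$)
$k{\left(c \right)} = \left(1 + c\right) \left(16 + c\right)$ ($k{\left(c \right)} = \left(c + 16\right) \left(c + 1\right) = \left(16 + c\right) \left(1 + c\right) = \left(1 + c\right) \left(16 + c\right)$)
$\left(l{\left(-18,-7 \right)} + W{\left(R{\left(-1,6 \right)} \right)}\right) k{\left(18 \right)} = \left(\left(- \frac{11}{3} + \frac{1}{3} \left(-7\right)\right) - 3\right) \left(16 + 18^{2} + 17 \cdot 18\right) = \left(\left(- \frac{11}{3} - \frac{7}{3}\right) - 3\right) \left(16 + 324 + 306\right) = \left(-6 - 3\right) 646 = \left(-9\right) 646 = -5814$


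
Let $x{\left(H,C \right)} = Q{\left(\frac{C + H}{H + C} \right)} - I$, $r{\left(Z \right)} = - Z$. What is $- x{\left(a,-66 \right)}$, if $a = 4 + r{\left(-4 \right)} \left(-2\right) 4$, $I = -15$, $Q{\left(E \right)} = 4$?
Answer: $-19$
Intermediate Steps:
$a = -28$ ($a = 4 + \left(-1\right) \left(-4\right) \left(-2\right) 4 = 4 + 4 \left(-2\right) 4 = 4 - 32 = -28$)
$x{\left(H,C \right)} = 19$ ($x{\left(H,C \right)} = 4 - -15 = 4 + 15 = 19$)
$- x{\left(a,-66 \right)} = \left(-1\right) 19 = -19$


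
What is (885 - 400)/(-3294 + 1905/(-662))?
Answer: -321070/2182533 ≈ -0.14711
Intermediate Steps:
(885 - 400)/(-3294 + 1905/(-662)) = 485/(-3294 + 1905*(-1/662)) = 485/(-3294 - 1905/662) = 485/(-2182533/662) = 485*(-662/2182533) = -321070/2182533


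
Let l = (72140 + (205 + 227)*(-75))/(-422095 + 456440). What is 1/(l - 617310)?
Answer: -6869/4240294442 ≈ -1.6199e-6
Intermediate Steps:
l = 7948/6869 (l = (72140 + 432*(-75))/34345 = (72140 - 32400)*(1/34345) = 39740*(1/34345) = 7948/6869 ≈ 1.1571)
1/(l - 617310) = 1/(7948/6869 - 617310) = 1/(-4240294442/6869) = -6869/4240294442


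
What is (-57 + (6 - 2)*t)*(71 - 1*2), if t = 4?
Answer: -2829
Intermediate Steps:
(-57 + (6 - 2)*t)*(71 - 1*2) = (-57 + (6 - 2)*4)*(71 - 1*2) = (-57 + 4*4)*(71 - 2) = (-57 + 16)*69 = -41*69 = -2829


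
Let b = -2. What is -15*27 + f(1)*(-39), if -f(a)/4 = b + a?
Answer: -561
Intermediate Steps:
f(a) = 8 - 4*a (f(a) = -4*(-2 + a) = 8 - 4*a)
-15*27 + f(1)*(-39) = -15*27 + (8 - 4*1)*(-39) = -405 + (8 - 4)*(-39) = -405 + 4*(-39) = -405 - 156 = -561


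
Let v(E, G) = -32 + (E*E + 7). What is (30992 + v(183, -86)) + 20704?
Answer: 85160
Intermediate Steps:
v(E, G) = -25 + E**2 (v(E, G) = -32 + (E**2 + 7) = -32 + (7 + E**2) = -25 + E**2)
(30992 + v(183, -86)) + 20704 = (30992 + (-25 + 183**2)) + 20704 = (30992 + (-25 + 33489)) + 20704 = (30992 + 33464) + 20704 = 64456 + 20704 = 85160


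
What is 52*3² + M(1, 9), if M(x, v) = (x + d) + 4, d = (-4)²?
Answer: 489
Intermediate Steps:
d = 16
M(x, v) = 20 + x (M(x, v) = (x + 16) + 4 = (16 + x) + 4 = 20 + x)
52*3² + M(1, 9) = 52*3² + (20 + 1) = 52*9 + 21 = 468 + 21 = 489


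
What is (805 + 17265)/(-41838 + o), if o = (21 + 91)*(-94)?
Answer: -9035/26183 ≈ -0.34507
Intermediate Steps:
o = -10528 (o = 112*(-94) = -10528)
(805 + 17265)/(-41838 + o) = (805 + 17265)/(-41838 - 10528) = 18070/(-52366) = 18070*(-1/52366) = -9035/26183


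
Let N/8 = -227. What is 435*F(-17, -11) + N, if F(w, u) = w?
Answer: -9211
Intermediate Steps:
N = -1816 (N = 8*(-227) = -1816)
435*F(-17, -11) + N = 435*(-17) - 1816 = -7395 - 1816 = -9211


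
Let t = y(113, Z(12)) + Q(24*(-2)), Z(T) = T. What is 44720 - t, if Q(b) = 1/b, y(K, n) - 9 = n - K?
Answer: 2150977/48 ≈ 44812.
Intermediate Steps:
y(K, n) = 9 + n - K (y(K, n) = 9 + (n - K) = 9 + n - K)
t = -4417/48 (t = (9 + 12 - 1*113) + 1/(24*(-2)) = (9 + 12 - 113) + 1/(-48) = -92 - 1/48 = -4417/48 ≈ -92.021)
44720 - t = 44720 - 1*(-4417/48) = 44720 + 4417/48 = 2150977/48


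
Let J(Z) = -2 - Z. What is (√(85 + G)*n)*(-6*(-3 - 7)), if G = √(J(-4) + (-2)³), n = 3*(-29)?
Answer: -5220*√(85 + I*√6) ≈ -48131.0 - 693.36*I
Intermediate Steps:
n = -87
G = I*√6 (G = √((-2 - 1*(-4)) + (-2)³) = √((-2 + 4) - 8) = √(2 - 8) = √(-6) = I*√6 ≈ 2.4495*I)
(√(85 + G)*n)*(-6*(-3 - 7)) = (√(85 + I*√6)*(-87))*(-6*(-3 - 7)) = (-87*√(85 + I*√6))*(-6*(-10)) = -87*√(85 + I*√6)*60 = -5220*√(85 + I*√6)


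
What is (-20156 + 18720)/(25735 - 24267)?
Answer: -359/367 ≈ -0.97820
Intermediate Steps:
(-20156 + 18720)/(25735 - 24267) = -1436/1468 = -1436*1/1468 = -359/367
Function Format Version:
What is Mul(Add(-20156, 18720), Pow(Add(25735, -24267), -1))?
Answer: Rational(-359, 367) ≈ -0.97820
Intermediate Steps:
Mul(Add(-20156, 18720), Pow(Add(25735, -24267), -1)) = Mul(-1436, Pow(1468, -1)) = Mul(-1436, Rational(1, 1468)) = Rational(-359, 367)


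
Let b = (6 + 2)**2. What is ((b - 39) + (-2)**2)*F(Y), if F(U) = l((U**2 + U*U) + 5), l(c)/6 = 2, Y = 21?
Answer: 348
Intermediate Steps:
l(c) = 12 (l(c) = 6*2 = 12)
F(U) = 12
b = 64 (b = 8**2 = 64)
((b - 39) + (-2)**2)*F(Y) = ((64 - 39) + (-2)**2)*12 = (25 + 4)*12 = 29*12 = 348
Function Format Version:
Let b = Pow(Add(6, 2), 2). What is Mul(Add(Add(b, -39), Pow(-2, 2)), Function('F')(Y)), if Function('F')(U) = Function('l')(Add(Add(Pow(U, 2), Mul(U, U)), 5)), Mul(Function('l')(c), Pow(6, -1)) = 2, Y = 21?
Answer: 348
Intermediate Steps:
Function('l')(c) = 12 (Function('l')(c) = Mul(6, 2) = 12)
Function('F')(U) = 12
b = 64 (b = Pow(8, 2) = 64)
Mul(Add(Add(b, -39), Pow(-2, 2)), Function('F')(Y)) = Mul(Add(Add(64, -39), Pow(-2, 2)), 12) = Mul(Add(25, 4), 12) = Mul(29, 12) = 348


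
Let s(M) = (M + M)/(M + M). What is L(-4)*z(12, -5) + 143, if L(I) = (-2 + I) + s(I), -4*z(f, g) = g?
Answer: 547/4 ≈ 136.75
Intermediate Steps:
z(f, g) = -g/4
s(M) = 1 (s(M) = (2*M)/((2*M)) = (2*M)*(1/(2*M)) = 1)
L(I) = -1 + I (L(I) = (-2 + I) + 1 = -1 + I)
L(-4)*z(12, -5) + 143 = (-1 - 4)*(-1/4*(-5)) + 143 = -5*5/4 + 143 = -25/4 + 143 = 547/4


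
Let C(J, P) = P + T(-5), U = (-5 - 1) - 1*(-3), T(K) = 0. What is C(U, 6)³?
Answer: 216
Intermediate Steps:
U = -3 (U = -6 + 3 = -3)
C(J, P) = P (C(J, P) = P + 0 = P)
C(U, 6)³ = 6³ = 216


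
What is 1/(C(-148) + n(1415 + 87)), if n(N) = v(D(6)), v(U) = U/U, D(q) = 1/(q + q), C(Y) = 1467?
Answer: 1/1468 ≈ 0.00068120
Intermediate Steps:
D(q) = 1/(2*q)
v(U) = 1
n(N) = 1
1/(C(-148) + n(1415 + 87)) = 1/(1467 + 1) = 1/1468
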